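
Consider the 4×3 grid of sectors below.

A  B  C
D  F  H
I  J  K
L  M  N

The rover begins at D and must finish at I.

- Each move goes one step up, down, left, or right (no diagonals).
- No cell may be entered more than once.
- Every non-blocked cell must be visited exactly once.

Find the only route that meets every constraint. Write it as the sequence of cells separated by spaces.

Need to visit all 12 open cells exactly once, starting at D and ending at I.
Cell A has only two open neighbours (D and B), so the path must pass straight through it: one of those is the cell it's entered from and the other is where it exits.
Route from D: up 1 to A, right 2 to C, down 1 to H, left 1 to F, down 1 to J, right 1 to K, down 1 to N, left 2 to L, up 1 to I — 11 moves in all.
Check: all 12 open cells covered.

D A B C H F J K N M L I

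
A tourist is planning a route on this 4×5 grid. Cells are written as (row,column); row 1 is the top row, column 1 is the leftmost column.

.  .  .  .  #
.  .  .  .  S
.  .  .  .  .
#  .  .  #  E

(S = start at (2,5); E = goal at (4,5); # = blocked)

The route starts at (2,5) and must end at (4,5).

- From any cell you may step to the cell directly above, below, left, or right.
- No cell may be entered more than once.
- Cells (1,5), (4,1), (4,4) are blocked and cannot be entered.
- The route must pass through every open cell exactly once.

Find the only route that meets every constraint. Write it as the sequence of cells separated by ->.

(2,5) -> (2,4) -> (1,4) -> (1,3) -> (2,3) -> (2,2) -> (1,2) -> (1,1) -> (2,1) -> (3,1) -> (3,2) -> (4,2) -> (4,3) -> (3,3) -> (3,4) -> (3,5) -> (4,5)

Need to visit all 17 open cells exactly once, starting at (2,5) and ending at (4,5).
Cell (1,1) has only two open neighbours ((2,1) and (1,2)), so the path must pass straight through it: one of those is the cell it's entered from and the other is where it exits.
Route from (2,5): left 1 to (2,4), up 1 to (1,4), left 1 to (1,3), down 1 to (2,3), left 1 to (2,2), up 1 to (1,2), left 1 to (1,1), down 2 to (3,1), right 1 to (3,2), down 1 to (4,2), right 1 to (4,3), up 1 to (3,3), right 2 to (3,5), down 1 to (4,5) — 16 moves in all.
Check: all 17 open cells covered.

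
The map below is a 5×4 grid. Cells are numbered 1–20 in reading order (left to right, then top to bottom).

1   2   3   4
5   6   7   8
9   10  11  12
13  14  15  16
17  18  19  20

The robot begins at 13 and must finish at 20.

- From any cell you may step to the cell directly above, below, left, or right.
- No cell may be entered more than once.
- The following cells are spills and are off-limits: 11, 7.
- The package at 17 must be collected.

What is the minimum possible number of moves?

Any route passes through 17 somewhere between 13 and 20. Summing Manhattan distances along the two legs (13 → 17 → 20) gives a lower bound of 1 + 3 = 4 moves.
A route of 4 moves achieves this: 13 → 17 → 18 → 19 → 20.
Since 4 matches the lower bound, it is optimal.

4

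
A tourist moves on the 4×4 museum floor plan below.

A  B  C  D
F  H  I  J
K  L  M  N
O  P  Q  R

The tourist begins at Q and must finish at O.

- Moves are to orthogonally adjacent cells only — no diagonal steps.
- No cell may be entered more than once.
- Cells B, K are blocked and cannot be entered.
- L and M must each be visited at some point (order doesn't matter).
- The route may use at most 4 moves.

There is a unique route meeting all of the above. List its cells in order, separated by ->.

Q -> M -> L -> P -> O

The 4-move cap with required stops at L, M leaves no slack for detours.
Route from Q: up 1 to M, left 1 to L, down 1 to P, left 1 to O — 4 moves in all.
Check: all required cells visited; 4 ≤ 4 moves.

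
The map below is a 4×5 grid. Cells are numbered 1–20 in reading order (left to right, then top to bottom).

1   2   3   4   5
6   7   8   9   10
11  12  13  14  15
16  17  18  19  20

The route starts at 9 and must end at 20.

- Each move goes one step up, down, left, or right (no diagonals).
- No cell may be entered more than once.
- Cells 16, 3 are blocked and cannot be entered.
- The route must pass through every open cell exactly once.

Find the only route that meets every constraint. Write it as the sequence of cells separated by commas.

9, 4, 5, 10, 15, 14, 13, 8, 7, 2, 1, 6, 11, 12, 17, 18, 19, 20

Need to visit all 18 open cells exactly once, starting at 9 and ending at 20.
Cell 2 has only two open neighbours (7 and 1), so the path must pass straight through it: one of those is the cell it's entered from and the other is where it exits.
Route from 9: up to 4, right to 5, 2× down (reaching 15), 2× left (reaching 13), up to 8, left to 7, up to 2, left to 1, 2× down (reaching 11), right to 12, down to 17, 3× right (reaching 20) — 17 moves in all.
Check: all 18 open cells covered.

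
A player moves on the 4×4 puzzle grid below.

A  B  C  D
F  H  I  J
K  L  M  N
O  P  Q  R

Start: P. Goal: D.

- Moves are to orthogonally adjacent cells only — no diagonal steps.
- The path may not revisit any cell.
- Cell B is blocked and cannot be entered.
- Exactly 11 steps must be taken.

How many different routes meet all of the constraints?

Need simple routes of exactly 11 moves from P to D (Manhattan distance 5, so 3 moves are spent on a detour and 3 undoing it).
Enumerating: P L K F H I M Q R N J D | P O K F H L M Q R N J D | P O K F H L M N J I C D | P O K F H I M Q R N J D | P O K L H I M Q R N J D | P O K L M Q R N J I C D | P Q R N M L K F H I C D | P Q R N M L K F H I J D.
That gives 8 routes.

8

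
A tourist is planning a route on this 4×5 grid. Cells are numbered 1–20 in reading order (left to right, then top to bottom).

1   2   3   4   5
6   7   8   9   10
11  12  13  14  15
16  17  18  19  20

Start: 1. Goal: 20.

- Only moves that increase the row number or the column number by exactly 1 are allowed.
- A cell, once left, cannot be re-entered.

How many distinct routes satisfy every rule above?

A right/down-only route from 1 to 20 makes exactly 3 down-moves and 4 right-moves in some order.
With no other constraints that would be C(7,3) = 35 routes.
That gives 35 routes.

35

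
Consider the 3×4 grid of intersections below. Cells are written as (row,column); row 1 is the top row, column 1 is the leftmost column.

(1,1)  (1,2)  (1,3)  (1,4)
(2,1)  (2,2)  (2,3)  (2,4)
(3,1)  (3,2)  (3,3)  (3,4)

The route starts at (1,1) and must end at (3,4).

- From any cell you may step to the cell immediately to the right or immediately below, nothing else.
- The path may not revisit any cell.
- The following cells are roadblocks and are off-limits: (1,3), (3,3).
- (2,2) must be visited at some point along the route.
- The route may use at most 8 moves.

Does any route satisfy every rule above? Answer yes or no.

One route that works: (1,1) → (2,1) → (2,2) → (2,3) → (2,4) → (3,4).

yes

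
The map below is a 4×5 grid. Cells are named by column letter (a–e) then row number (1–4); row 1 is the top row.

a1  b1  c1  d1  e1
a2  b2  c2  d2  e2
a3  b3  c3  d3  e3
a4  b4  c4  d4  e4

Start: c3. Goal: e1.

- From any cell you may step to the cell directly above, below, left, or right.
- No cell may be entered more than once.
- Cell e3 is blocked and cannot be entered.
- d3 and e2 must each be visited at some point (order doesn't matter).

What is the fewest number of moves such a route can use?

Any route passes through d3 and e2 in some order between c3 and e1. Summing Manhattan distances along each leg and taking the cheapest ordering (c3 → d3 → e2 → e1) gives a lower bound of 1 + 2 + 1 = 4 moves.
A route of 4 moves achieves this: c3 → d3 → d2 → e2 → e1.
Since 4 matches the lower bound, it is optimal.

4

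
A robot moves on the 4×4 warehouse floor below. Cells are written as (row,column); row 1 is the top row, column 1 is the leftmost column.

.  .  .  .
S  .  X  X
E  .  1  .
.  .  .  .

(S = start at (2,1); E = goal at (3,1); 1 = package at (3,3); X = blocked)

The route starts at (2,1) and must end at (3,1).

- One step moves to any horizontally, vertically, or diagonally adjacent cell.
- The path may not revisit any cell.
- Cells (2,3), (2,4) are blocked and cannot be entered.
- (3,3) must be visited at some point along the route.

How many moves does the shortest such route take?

4

Any route passes through (3,3) somewhere between (2,1) and (3,1). Summing Chebyshev distances along the two legs ((2,1) → (3,3) → (3,1)) gives a lower bound of 2 + 2 = 4 moves.
A route of 4 moves achieves this: (2,1) → (2,2) → (3,3) → (3,2) → (3,1).
Since 4 matches the lower bound, it is optimal.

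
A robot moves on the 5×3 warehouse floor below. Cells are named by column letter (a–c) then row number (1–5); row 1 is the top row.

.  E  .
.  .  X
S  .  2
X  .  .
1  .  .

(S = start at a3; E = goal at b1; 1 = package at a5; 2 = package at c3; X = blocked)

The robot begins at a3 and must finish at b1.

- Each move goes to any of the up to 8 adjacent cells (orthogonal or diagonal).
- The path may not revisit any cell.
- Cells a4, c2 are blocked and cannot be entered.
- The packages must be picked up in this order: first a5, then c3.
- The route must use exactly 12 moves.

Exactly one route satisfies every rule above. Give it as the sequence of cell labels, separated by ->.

a3 -> b4 -> a5 -> b5 -> c5 -> c4 -> c3 -> b3 -> a2 -> a1 -> b2 -> c1 -> b1

The waypoints must appear in the order a5, c3, with no cell reused.
Route from a3: down-right to b4, down-left to a5, 2× right (reaching c5), 2× up (reaching c3), left to b3, up-left to a2, up to a1, down-right to b2, up-right to c1, left to b1 — 12 moves in all.
Check: order respected (1 at step 2, 2 at step 6); 12 moves as required.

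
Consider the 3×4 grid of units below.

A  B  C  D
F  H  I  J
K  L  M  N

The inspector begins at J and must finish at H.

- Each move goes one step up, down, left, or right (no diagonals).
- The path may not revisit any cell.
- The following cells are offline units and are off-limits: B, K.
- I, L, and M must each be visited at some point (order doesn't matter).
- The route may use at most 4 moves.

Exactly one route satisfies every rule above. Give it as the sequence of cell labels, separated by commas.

Any route must reach I, L, and M and still end at H within 4 moves, so the order of the required stops is forced.
Route from J: left 1 to I, down 1 to M, left 1 to L, up 1 to H — 4 moves in all.
Check: all required cells visited; 4 ≤ 4 moves.

J, I, M, L, H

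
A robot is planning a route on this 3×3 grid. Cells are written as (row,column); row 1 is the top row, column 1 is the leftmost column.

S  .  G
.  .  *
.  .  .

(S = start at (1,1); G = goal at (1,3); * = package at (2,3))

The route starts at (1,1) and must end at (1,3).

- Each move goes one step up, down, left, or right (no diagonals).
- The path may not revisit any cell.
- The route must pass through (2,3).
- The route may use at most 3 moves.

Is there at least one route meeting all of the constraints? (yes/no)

Even ignoring the no-revisit rule, getting from (1,1) to (1,3) via (2,3) needs at least 3 + 1 = 4 moves (Manhattan distance per leg), which exceeds the 3-move limit.

no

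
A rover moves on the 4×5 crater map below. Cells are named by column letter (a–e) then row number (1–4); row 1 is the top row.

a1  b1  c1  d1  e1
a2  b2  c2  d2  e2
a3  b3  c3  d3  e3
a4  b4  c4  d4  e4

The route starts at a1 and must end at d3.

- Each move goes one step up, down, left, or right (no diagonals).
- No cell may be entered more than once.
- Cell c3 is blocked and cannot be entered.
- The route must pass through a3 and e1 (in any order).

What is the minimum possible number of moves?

11

Any route passes through a3 and e1 in some order between a1 and d3. Summing Manhattan distances along each leg and taking the cheapest ordering (a1 → a3 → e1 → d3) gives a lower bound of 2 + 6 + 3 = 11 moves.
A route of 11 moves achieves this: a1 → a2 → a3 → b3 → b2 → b1 → c1 → d1 → e1 → e2 → e3 → d3.
Since 11 matches the lower bound, it is optimal.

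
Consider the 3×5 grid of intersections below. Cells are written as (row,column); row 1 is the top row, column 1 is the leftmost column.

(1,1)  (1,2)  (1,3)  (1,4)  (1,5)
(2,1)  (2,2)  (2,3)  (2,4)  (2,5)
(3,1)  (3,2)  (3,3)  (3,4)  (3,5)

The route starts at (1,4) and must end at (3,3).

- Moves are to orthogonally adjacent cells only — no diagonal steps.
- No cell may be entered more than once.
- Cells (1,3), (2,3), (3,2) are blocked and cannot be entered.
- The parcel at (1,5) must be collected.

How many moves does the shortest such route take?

5

Any route passes through (1,5) somewhere between (1,4) and (3,3). Summing Manhattan distances along the two legs ((1,4) → (1,5) → (3,3)) gives a lower bound of 1 + 4 = 5 moves.
A route of 5 moves achieves this: (1,4) → (1,5) → (2,5) → (3,5) → (3,4) → (3,3).
Since 5 matches the lower bound, it is optimal.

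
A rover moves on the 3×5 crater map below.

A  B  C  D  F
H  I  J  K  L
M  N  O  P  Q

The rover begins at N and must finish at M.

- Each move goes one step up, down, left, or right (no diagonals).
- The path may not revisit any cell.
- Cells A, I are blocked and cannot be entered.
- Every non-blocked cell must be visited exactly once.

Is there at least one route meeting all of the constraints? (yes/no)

Cell B has only one open neighbour but is neither the start nor the goal, so a Hamiltonian route would have to both enter and leave it through the same neighbour — impossible without revisiting.

no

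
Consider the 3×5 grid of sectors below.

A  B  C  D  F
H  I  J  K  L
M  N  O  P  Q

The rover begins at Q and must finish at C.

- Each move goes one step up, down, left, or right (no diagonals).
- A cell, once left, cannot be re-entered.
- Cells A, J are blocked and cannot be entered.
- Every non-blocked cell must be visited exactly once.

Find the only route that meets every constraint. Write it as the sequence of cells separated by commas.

Need to visit all 13 open cells exactly once, starting at Q and ending at C.
Cell B has only two open neighbours (I and C), so the path must pass straight through it: one of those is the cell it's entered from and the other is where it exits.
Route from Q: 2× up (reaching F), left to D, 2× down (reaching P), 3× left (reaching M), up to H, right to I, up to B, right to C — 12 moves in all.
Check: all 13 open cells covered.

Q, L, F, D, K, P, O, N, M, H, I, B, C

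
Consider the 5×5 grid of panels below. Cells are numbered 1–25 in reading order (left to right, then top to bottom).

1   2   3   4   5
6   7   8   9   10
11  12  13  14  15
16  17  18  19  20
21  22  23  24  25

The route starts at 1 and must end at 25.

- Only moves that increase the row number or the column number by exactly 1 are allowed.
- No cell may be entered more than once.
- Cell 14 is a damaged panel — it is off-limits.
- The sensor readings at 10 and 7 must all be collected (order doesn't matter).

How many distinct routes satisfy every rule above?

A right/down-only route from 1 to 25 makes exactly 4 down-moves and 4 right-moves in some order.
With no other constraints that would be C(8,4) = 70 routes.
A monotone route can only reach the required cells in the order 7, 10, so split there and multiply the segment counts (each segment already excludes blocked cells): 1→7: 2; 7→10: 1; 10→25: 1; product = 2.
That gives 2 routes.

2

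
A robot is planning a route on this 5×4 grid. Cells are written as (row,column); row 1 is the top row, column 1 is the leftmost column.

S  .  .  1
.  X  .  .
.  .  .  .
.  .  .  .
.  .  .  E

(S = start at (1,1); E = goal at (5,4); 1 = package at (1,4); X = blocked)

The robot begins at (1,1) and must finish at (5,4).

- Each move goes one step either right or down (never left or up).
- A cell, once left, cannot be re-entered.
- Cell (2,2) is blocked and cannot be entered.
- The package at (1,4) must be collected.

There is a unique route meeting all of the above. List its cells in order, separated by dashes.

(1,1) - (1,2) - (1,3) - (1,4) - (2,4) - (3,4) - (4,4) - (5,4)

Moves only go right or down, so the column and row indices never decrease.
Route from (1,1): right 3 to (1,4), down 4 to (5,4) — 7 moves in all.
Check: all required cells visited.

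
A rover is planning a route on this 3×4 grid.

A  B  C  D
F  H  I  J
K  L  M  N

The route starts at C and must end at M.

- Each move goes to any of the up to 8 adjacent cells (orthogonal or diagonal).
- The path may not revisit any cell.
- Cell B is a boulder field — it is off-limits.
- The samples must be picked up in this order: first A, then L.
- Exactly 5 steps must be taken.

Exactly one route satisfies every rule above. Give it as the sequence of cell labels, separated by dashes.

The waypoints must appear in the order A, L, with no cell reused.
Route from C: down-left 1 to H, up-left 1 to A, down 1 to F, down-right 1 to L, right 1 to M — 5 moves in all.
Check: order respected (A at step 2, L at step 4); 5 moves as required.

C - H - A - F - L - M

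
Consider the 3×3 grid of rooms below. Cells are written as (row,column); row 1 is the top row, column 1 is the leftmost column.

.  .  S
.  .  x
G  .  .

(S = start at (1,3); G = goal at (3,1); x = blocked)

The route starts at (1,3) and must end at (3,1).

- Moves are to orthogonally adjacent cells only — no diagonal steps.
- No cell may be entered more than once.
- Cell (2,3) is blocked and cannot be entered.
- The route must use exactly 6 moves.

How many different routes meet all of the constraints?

1

Need simple routes of exactly 6 moves from (1,3) to (3,1) (Manhattan distance 4, so 1 moves are spent on a detour and 1 undoing it).
Enumerating: (1,3) (1,2) (1,1) (2,1) (2,2) (3,2) (3,1).
That gives 1 route.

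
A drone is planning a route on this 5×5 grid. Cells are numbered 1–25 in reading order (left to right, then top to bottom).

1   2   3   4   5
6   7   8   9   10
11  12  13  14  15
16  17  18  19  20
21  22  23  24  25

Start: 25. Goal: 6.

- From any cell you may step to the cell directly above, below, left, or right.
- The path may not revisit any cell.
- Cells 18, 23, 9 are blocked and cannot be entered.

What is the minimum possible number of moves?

The Manhattan distance from 25 to 6 is |5−2| + |5−1| = 7, so at least 7 moves are needed.
A route of 7 moves achieves this: 25 → 20 → 15 → 14 → 13 → 8 → 7 → 6.
Since 7 matches the lower bound, it is optimal.

7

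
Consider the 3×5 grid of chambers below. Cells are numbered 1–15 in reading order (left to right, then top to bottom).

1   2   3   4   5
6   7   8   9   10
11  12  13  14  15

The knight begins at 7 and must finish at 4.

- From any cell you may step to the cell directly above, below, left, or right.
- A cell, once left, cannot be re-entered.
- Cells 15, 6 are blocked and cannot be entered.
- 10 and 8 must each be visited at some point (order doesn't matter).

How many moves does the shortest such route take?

5

Any route passes through 10 and 8 in some order between 7 and 4. Summing Manhattan distances along each leg and taking the cheapest ordering (7 → 8 → 10 → 4) gives a lower bound of 1 + 2 + 2 = 5 moves.
A route of 5 moves achieves this: 7 → 8 → 9 → 10 → 5 → 4.
Since 5 matches the lower bound, it is optimal.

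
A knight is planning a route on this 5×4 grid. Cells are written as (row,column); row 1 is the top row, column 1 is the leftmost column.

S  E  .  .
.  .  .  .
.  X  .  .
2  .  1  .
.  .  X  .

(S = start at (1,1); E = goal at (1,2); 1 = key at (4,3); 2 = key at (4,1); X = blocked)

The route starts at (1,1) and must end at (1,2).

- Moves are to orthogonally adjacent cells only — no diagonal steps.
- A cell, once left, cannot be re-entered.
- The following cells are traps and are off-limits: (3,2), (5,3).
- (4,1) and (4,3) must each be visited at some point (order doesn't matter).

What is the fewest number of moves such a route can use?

9

Any route passes through (4,1) and (4,3) in some order between (1,1) and (1,2). Summing Manhattan distances along each leg and taking the cheapest ordering ((1,1) → (4,1) → (4,3) → (1,2)) gives a lower bound of 3 + 2 + 4 = 9 moves.
A route of 9 moves achieves this: (1,1) → (2,1) → (3,1) → (4,1) → (4,2) → (4,3) → (3,3) → (2,3) → (1,3) → (1,2).
Since 9 matches the lower bound, it is optimal.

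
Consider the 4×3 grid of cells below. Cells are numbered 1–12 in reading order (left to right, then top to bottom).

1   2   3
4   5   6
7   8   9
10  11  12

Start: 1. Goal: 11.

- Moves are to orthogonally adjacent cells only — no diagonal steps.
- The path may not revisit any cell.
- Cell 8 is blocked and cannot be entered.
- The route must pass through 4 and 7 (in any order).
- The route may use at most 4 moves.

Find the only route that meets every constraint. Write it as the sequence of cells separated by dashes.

The budget equals the shortest possible length, so every move has to be on a shortest route through the required cells.
Route from 1: 3× down (reaching 10), right to 11 — 4 moves in all.
Check: all required cells visited; 4 ≤ 4 moves.

1 - 4 - 7 - 10 - 11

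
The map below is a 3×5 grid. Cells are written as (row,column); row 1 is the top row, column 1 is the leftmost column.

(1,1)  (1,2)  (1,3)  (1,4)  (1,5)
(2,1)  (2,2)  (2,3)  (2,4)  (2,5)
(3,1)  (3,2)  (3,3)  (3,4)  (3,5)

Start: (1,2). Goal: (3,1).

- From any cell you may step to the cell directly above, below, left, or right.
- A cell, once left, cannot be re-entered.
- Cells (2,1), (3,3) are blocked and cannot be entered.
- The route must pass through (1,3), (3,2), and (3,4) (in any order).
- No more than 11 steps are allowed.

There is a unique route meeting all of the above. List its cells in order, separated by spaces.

(1,2) (1,3) (1,4) (1,5) (2,5) (3,5) (3,4) (2,4) (2,3) (2,2) (3,2) (3,1)

The 11-move cap with required stops at (1,3), (3,2), (3,4) leaves no slack for detours.
Route from (1,2): 3× right (reaching (1,5)), 2× down (reaching (3,5)), left to (3,4), up to (2,4), 2× left (reaching (2,2)), down to (3,2), left to (3,1) — 11 moves in all.
Check: all required cells visited; 11 ≤ 11 moves.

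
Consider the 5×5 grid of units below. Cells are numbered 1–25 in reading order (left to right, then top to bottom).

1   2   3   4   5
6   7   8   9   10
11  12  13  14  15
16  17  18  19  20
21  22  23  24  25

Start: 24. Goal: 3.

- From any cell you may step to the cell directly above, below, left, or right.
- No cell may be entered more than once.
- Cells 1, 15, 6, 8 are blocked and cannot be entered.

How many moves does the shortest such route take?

The Manhattan distance from 24 to 3 is |5−1| + |4−3| = 5, so at least 5 moves are needed.
A route of 5 moves achieves this: 24 → 19 → 14 → 9 → 4 → 3.
Since 5 matches the lower bound, it is optimal.

5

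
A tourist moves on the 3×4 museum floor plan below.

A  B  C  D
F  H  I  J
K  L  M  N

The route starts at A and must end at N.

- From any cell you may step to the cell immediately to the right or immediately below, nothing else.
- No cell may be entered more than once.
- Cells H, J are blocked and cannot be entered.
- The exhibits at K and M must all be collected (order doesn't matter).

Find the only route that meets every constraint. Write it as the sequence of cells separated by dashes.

Moves only go right or down, so the column and row indices never decrease.
Route from A: 2× down (reaching K), 3× right (reaching N) — 5 moves in all.
Check: all required cells visited.

A - F - K - L - M - N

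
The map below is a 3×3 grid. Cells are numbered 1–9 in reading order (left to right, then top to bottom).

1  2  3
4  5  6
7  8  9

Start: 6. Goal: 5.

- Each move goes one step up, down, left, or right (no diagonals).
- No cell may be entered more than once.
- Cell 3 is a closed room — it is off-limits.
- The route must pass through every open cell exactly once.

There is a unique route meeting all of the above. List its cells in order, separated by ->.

6 -> 9 -> 8 -> 7 -> 4 -> 1 -> 2 -> 5

Need to visit all 8 open cells exactly once, starting at 6 and ending at 5.
Cell 9 has only two open neighbours (6 and 8), so the path must pass straight through it: one of those is the cell it's entered from and the other is where it exits.
Route from 6: down to 9, 2× left (reaching 7), 2× up (reaching 1), right to 2, down to 5 — 7 moves in all.
Check: all 8 open cells covered.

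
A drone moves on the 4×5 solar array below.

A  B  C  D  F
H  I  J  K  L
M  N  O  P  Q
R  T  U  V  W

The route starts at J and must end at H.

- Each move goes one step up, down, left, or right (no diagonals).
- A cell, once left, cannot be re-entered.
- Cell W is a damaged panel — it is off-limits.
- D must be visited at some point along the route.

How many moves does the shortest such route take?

Any route passes through D somewhere between J and H. Summing Manhattan distances along the two legs (J → D → H) gives a lower bound of 2 + 4 = 6 moves.
A route of 6 moves achieves this: J → K → D → C → B → I → H.
Since 6 matches the lower bound, it is optimal.

6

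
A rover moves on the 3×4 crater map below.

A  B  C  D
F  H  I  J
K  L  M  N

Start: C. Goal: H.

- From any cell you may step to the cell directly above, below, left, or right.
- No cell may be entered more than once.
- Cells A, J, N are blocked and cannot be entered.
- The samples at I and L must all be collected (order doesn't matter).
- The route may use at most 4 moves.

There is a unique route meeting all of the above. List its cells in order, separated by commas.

The 4-move cap with required stops at I, L leaves no slack for detours.
Route from C: down 2 to M, left 1 to L, up 1 to H — 4 moves in all.
Check: all required cells visited; 4 ≤ 4 moves.

C, I, M, L, H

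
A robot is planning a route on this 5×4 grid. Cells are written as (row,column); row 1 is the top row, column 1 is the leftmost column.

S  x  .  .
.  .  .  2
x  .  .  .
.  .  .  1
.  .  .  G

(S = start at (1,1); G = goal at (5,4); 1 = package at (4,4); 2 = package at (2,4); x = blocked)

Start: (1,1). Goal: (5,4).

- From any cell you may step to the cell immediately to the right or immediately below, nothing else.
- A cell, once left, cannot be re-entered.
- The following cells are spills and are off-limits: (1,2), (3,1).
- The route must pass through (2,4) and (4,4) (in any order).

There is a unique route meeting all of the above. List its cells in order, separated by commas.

Moves only go right or down, so the column and row indices never decrease.
Route from (1,1): down to (2,1), 3× right (reaching (2,4)), 3× down (reaching (5,4)) — 7 moves in all.
Check: all required cells visited.

(1,1), (2,1), (2,2), (2,3), (2,4), (3,4), (4,4), (5,4)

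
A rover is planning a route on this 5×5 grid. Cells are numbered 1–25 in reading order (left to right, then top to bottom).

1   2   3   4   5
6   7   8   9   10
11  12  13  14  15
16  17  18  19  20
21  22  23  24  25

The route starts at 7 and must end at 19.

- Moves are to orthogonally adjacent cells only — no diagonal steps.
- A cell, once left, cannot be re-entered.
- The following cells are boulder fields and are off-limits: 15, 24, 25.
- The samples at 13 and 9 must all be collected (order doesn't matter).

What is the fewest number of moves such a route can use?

Any route passes through 13 and 9 in some order between 7 and 19. Summing Manhattan distances along each leg and taking the cheapest ordering (7 → 9 → 13 → 19) gives a lower bound of 2 + 2 + 2 = 6 moves.
A route of 6 moves achieves this: 7 → 12 → 13 → 8 → 9 → 14 → 19.
Since 6 matches the lower bound, it is optimal.

6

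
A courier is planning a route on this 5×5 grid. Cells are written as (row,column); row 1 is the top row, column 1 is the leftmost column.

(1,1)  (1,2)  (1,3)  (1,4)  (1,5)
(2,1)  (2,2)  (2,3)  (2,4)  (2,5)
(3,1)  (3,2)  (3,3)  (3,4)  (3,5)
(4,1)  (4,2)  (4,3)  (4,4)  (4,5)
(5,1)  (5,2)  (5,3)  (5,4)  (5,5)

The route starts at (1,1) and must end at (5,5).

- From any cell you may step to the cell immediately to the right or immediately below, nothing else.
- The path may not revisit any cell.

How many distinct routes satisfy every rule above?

A right/down-only route from (1,1) to (5,5) makes exactly 4 down-moves and 4 right-moves in some order.
With no other constraints that would be C(8,4) = 70 routes.
That gives 70 routes.

70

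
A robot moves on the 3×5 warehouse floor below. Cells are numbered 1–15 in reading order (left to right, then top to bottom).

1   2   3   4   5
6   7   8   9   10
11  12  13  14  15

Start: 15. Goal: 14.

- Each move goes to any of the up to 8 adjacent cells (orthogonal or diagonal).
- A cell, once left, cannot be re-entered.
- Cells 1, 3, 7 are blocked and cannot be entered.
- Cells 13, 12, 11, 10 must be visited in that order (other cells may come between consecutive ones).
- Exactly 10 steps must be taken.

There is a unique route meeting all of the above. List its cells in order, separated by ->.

The waypoints must appear in the order 13, 12, 11, 10, with no cell reused.
Route from 15: up-left 1 to 9, down-left 1 to 13, left 2 to 11, up 1 to 6, up-right 1 to 2, down-right 1 to 8, up-right 1 to 4, down-right 1 to 10, down-left 1 to 14 — 10 moves in all.
Check: order respected (13 at step 2, 12 at step 3, 11 at step 4, 10 at step 9); 10 moves as required.

15 -> 9 -> 13 -> 12 -> 11 -> 6 -> 2 -> 8 -> 4 -> 10 -> 14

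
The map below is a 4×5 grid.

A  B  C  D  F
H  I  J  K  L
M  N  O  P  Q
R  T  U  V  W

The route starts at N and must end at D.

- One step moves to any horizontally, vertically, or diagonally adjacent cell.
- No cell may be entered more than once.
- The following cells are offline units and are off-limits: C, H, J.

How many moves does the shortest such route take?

3

With diagonal moves allowed, the Chebyshev distance max(|Δrow|,|Δcol|) from N to D is 2, so at least 2 moves are needed.
That bound ignores the blocked cells. Measuring each leg by the fewest moves that actually steer around them (N→D: 3) raises the lower bound to 3.
A route of 3 moves exists: N → O → K → D.
Since 3 matches that lower bound, it is optimal.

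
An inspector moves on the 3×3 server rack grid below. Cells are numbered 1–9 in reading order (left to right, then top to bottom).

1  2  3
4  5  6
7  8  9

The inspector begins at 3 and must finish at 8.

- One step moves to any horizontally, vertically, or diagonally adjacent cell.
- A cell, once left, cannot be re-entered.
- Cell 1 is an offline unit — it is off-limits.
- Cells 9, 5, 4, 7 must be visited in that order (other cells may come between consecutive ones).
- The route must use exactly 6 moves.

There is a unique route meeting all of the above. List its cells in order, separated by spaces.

The waypoints must appear in the order 9, 5, 4, 7, with no cell reused.
Route from 3: down 2 to 9, up-left 1 to 5, left 1 to 4, down 1 to 7, right 1 to 8 — 6 moves in all.
Check: order respected (9 at step 2, 5 at step 3, 4 at step 4, 7 at step 5); 6 moves as required.

3 6 9 5 4 7 8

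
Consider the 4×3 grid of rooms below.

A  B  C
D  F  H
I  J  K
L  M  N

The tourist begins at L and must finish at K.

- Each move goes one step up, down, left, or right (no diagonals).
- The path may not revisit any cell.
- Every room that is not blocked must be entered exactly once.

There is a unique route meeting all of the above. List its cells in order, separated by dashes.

Need to visit all 12 open cells exactly once, starting at L and ending at K.
Route from L: 3× up (reaching A), 2× right (reaching C), down to H, left to F, 2× down (reaching M), right to N, up to K — 11 moves in all.
Check: all 12 open cells covered.

L - I - D - A - B - C - H - F - J - M - N - K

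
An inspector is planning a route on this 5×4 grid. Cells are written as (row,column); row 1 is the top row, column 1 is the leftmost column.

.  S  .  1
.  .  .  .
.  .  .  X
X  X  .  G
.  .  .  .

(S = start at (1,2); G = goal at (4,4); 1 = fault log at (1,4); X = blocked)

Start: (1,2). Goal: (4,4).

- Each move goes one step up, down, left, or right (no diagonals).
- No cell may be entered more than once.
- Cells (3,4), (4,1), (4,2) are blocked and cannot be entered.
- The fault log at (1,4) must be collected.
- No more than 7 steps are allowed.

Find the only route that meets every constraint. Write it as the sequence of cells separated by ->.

(1,2) -> (1,3) -> (1,4) -> (2,4) -> (2,3) -> (3,3) -> (4,3) -> (4,4)

Any route must reach (1,4) and still end at (4,4) within 7 moves, so the order of the required stops is forced.
Route from (1,2): right 2 to (1,4), down 1 to (2,4), left 1 to (2,3), down 2 to (4,3), right 1 to (4,4) — 7 moves in all.
Check: all required cells visited; 7 ≤ 7 moves.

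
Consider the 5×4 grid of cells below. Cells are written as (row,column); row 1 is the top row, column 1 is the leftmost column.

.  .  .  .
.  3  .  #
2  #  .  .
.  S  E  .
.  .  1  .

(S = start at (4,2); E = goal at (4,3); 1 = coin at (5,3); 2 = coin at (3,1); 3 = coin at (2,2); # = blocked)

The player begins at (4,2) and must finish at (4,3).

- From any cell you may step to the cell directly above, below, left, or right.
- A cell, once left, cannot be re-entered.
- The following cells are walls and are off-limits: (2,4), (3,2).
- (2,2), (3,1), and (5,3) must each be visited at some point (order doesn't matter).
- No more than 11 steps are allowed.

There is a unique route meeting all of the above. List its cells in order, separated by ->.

(4,2) -> (4,1) -> (3,1) -> (2,1) -> (2,2) -> (2,3) -> (3,3) -> (3,4) -> (4,4) -> (5,4) -> (5,3) -> (4,3)

The 11-move cap with required stops at (2,2), (3,1), (5,3) leaves no slack for detours.
Route from (4,2): left 1 to (4,1), up 2 to (2,1), right 2 to (2,3), down 1 to (3,3), right 1 to (3,4), down 2 to (5,4), left 1 to (5,3), up 1 to (4,3) — 11 moves in all.
Check: all required cells visited; 11 ≤ 11 moves.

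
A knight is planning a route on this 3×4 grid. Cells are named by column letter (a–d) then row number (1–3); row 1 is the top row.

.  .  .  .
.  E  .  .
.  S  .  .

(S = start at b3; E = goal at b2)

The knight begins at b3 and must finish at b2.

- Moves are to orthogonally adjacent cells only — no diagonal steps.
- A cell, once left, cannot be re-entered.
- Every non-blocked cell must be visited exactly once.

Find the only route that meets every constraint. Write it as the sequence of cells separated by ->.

Need to visit all 12 open cells exactly once, starting at b3 and ending at b2.
Cell a3 has only two open neighbours (a2 and b3), so the path must pass straight through it: one of those is the cell it's entered from and the other is where it exits.
Route from b3: left 1 to a3, up 2 to a1, right 3 to d1, down 2 to d3, left 1 to c3, up 1 to c2, left 1 to b2 — 11 moves in all.
Check: all 12 open cells covered.

b3 -> a3 -> a2 -> a1 -> b1 -> c1 -> d1 -> d2 -> d3 -> c3 -> c2 -> b2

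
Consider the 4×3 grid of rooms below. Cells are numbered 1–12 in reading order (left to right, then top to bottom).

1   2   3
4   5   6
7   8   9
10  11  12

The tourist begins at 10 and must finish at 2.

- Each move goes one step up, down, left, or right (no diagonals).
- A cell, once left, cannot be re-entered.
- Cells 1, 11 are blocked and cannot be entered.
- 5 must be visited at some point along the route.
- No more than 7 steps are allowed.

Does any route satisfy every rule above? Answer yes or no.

yes

One route that works: 10 → 7 → 4 → 5 → 2.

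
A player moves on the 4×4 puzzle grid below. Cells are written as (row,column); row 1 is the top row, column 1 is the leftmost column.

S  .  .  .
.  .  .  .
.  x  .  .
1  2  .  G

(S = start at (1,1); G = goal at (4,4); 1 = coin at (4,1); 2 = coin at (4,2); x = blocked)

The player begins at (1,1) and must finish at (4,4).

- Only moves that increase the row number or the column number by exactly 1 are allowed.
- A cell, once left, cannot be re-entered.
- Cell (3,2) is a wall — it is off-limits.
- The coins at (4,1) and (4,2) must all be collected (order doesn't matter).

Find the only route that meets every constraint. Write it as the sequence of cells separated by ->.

Moves only go right or down, so the column and row indices never decrease.
Route from (1,1): down 3 to (4,1), right 3 to (4,4) — 6 moves in all.
Check: all required cells visited.

(1,1) -> (2,1) -> (3,1) -> (4,1) -> (4,2) -> (4,3) -> (4,4)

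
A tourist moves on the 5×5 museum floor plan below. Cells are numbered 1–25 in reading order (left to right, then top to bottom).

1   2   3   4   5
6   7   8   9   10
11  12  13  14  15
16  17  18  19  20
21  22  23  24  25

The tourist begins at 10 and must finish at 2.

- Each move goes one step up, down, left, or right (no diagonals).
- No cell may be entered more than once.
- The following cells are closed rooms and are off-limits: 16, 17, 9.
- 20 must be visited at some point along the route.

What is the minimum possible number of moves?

Any route passes through 20 somewhere between 10 and 2. Summing Manhattan distances along the two legs (10 → 20 → 2) gives a lower bound of 2 + 6 = 8 moves.
A route of 8 moves achieves this: 10 → 15 → 20 → 19 → 14 → 13 → 8 → 3 → 2.
Since 8 matches the lower bound, it is optimal.

8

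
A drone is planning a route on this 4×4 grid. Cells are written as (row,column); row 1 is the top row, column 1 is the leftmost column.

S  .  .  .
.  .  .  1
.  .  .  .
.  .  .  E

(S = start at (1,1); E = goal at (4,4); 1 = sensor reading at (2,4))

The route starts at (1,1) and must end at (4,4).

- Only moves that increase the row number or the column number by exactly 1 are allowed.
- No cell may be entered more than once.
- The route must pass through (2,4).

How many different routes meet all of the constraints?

4

A right/down-only route from (1,1) to (4,4) makes exactly 3 down-moves and 3 right-moves in some order.
With no other constraints that would be C(6,3) = 20 routes.
Split at (2,4) and multiply the segment counts: (1,1)→(2,4): 4; (2,4)→(4,4): 1; product = 4.
That gives 4 routes.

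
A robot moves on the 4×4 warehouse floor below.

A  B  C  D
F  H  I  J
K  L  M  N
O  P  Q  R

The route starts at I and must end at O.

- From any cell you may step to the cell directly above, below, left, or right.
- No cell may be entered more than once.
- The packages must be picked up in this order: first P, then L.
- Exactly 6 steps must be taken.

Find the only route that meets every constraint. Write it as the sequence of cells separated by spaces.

The waypoints must appear in the order P, L, with no cell reused.
Route from I: 2× down (reaching Q), left to P, up to L, left to K, down to O — 6 moves in all.
Check: order respected (P at step 3, L at step 4); 6 moves as required.

I M Q P L K O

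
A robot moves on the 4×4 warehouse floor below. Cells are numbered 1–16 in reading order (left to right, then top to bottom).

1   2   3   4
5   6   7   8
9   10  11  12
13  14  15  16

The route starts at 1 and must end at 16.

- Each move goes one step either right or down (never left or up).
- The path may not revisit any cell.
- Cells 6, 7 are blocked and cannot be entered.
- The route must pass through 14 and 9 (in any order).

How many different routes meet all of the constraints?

2

A right/down-only route from 1 to 16 makes exactly 3 down-moves and 3 right-moves in some order.
With no other constraints that would be C(6,3) = 20 routes.
A monotone route can only reach the required cells in the order 9, 14, so split there and multiply the segment counts (each segment already excludes blocked cells): 1→9: 1; 9→14: 2; 14→16: 1; product = 2.
That gives 2 routes.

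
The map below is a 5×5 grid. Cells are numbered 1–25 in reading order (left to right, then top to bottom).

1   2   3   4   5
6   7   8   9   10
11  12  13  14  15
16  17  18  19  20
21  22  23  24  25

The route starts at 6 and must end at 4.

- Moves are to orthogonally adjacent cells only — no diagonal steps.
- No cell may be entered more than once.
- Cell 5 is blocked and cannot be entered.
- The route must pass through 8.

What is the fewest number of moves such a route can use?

Any route passes through 8 somewhere between 6 and 4. Summing Manhattan distances along the two legs (6 → 8 → 4) gives a lower bound of 2 + 2 = 4 moves.
A route of 4 moves achieves this: 6 → 7 → 8 → 3 → 4.
Since 4 matches the lower bound, it is optimal.

4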